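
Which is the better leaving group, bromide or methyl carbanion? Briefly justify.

bromide

bromide is the better leaving group.
pKₐ(HBr) ≈ -9 versus pKₐ(CH₄) ≈ 48: bromide is the much weaker base.
Weak base; good leaving group.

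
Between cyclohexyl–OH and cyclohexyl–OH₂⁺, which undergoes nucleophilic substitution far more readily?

From cyclohexyl–OH the departing group would be OH⁻ (pKₐ(H₂O) ≈ 15.7). Strong base; essentially never leaves without prior activation.
From cyclohexyl–OH₂⁺ the leaving group is H₂O (pKₐ(H₃O⁺) ≈ -1.7). Neutral; leaves from a protonated alcohol (R–OH₂⁺).
(In practice cyclohexyl–OH₂⁺ is made from cyclohexyl–OH by protonation with strong acid, converting the leaving group from hydroxide to neutral water.)

cyclohexyl–OH₂⁺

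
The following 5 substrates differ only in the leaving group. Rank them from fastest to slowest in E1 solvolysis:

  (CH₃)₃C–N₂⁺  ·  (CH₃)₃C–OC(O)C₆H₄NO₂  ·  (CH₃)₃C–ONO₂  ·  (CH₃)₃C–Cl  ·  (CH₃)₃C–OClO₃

(CH₃)₃C–N₂⁺ > (CH₃)₃C–OClO₃ > (CH₃)₃C–Cl > (CH₃)₃C–ONO₂ > (CH₃)₃C–OC(O)C₆H₄NO₂

With the same alkyl group throughout, only the leaving group differentiates the rates.
A good leaving group is a weak base: the lower the pKₐ of its conjugate acid, the more readily it departs.
(CH₃)₃C–N₂⁺ loses N₂: no meaningful conjugate acid; N₂ departs as an exceptionally stable neutral molecule
(CH₃)₃C–OClO₃ loses ClO₄⁻: pKₐ(HClO₄) ≈ -10
(CH₃)₃C–Cl loses Cl⁻: pKₐ(HCl) ≈ -7
(CH₃)₃C–ONO₂ loses NO₃⁻: pKₐ(HNO₃) ≈ -1.3
(CH₃)₃C–OC(O)C₆H₄NO₂ loses p-O₂N–C₆H₄–COO⁻: pKₐ(p-nitrobenzoic acid) ≈ 3.4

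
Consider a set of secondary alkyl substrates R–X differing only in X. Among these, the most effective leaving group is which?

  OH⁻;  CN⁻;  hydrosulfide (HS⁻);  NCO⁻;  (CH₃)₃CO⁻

NCO⁻

NCO⁻: pKₐ(HOCN) ≈ 3.5
hydrosulfide (HS⁻): pKₐ(H₂S) ≈ 7
CN⁻: pKₐ(HCN) ≈ 9.2
OH⁻: pKₐ(H₂O) ≈ 15.7
(CH₃)₃CO⁻: pKₐ(t-BuOH) ≈ 18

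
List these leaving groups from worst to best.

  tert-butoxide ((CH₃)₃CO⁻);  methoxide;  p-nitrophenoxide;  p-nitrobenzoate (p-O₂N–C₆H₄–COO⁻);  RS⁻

p-nitrobenzoate (p-O₂N–C₆H₄–COO⁻): pKₐ(p-nitrobenzoic acid) ≈ 3.4
p-nitrophenoxide: pKₐ(p-nitrophenol) ≈ 7.2
RS⁻: pKₐ(RSH (a thiol)) ≈ 10.5 — moderately basic; rarely leaves without activation
methoxide: pKₐ(CH₃OH) ≈ 15.5
tert-butoxide ((CH₃)₃CO⁻): pKₐ(t-BuOH) ≈ 18 — bulky, strongly basic alkoxide
Listed from poorest to best leaving group as asked.

tert-butoxide ((CH₃)₃CO⁻) < methoxide < RS⁻ < p-nitrophenoxide < p-nitrobenzoate (p-O₂N–C₆H₄–COO⁻)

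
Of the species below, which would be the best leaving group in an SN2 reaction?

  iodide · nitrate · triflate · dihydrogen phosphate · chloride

triflate: pKₐ(CF₃SO₃H (triflic acid)) ≈ -14
iodide: pKₐ(HI) ≈ -10
chloride: pKₐ(HCl) ≈ -7
nitrate: pKₐ(HNO₃) ≈ -1.3
dihydrogen phosphate: pKₐ(H₃PO₄) ≈ 2.1

triflate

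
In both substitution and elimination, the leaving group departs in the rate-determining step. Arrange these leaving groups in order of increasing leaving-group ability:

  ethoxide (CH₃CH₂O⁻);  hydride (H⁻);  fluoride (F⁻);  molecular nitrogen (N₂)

Leaving-group ability tracks the stability of the departed species; conjugate-acid pKₐ is the usual yardstick (lower pKₐ → better LG).
molecular nitrogen (N₂): no meaningful conjugate acid; N₂ departs as an exceptionally stable neutral molecule
fluoride (F⁻): pKₐ(HF) ≈ 3.2
ethoxide (CH₃CH₂O⁻): pKₐ(CH₃CH₂OH) ≈ 16 — strong base; alkoxides do not leave unassisted
hydride (H⁻): pKₐ(H₂) ≈ 36 — extremely strong base; leaves only in special hydride-transfer contexts
Listed from poorest to best leaving group as asked.

hydride (H⁻) < ethoxide (CH₃CH₂O⁻) < fluoride (F⁻) < molecular nitrogen (N₂)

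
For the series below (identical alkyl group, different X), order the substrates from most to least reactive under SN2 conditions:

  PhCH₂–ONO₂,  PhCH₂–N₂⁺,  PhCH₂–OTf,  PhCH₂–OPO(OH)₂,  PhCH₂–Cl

Identical carbon frameworks mean the comparison reduces to leaving-group quality.
A good leaving group is a weak base: the lower the pKₐ of its conjugate acid, the more readily it departs.
PhCH₂–N₂⁺ loses N₂: no meaningful conjugate acid; N₂ departs as an exceptionally stable neutral molecule
PhCH₂–OTf loses OTf⁻: pKₐ(CF₃SO₃H (triflic acid)) ≈ -14
PhCH₂–Cl loses Cl⁻: pKₐ(HCl) ≈ -7
PhCH₂–ONO₂ loses NO₃⁻: pKₐ(HNO₃) ≈ -1.3
PhCH₂–OPO(OH)₂ loses H₂PO₄⁻: pKₐ(H₃PO₄) ≈ 2.1

PhCH₂–N₂⁺ > PhCH₂–OTf > PhCH₂–Cl > PhCH₂–ONO₂ > PhCH₂–OPO(OH)₂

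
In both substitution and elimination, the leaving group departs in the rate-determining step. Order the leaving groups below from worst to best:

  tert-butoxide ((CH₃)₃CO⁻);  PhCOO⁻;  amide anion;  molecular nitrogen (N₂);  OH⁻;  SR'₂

amide anion < tert-butoxide ((CH₃)₃CO⁻) < OH⁻ < PhCOO⁻ < SR'₂ < molecular nitrogen (N₂)

Leaving-group ability tracks the stability of the departed species; conjugate-acid pKₐ is the usual yardstick (lower pKₐ → better LG).
molecular nitrogen (N₂): no meaningful conjugate acid; N₂ departs as an exceptionally stable neutral molecule
SR'₂: pKₐ(R'₂SH⁺) ≈ -7
PhCOO⁻: pKₐ(C₆H₅COOH) ≈ 4.2
OH⁻: pKₐ(H₂O) ≈ 15.7
tert-butoxide ((CH₃)₃CO⁻): pKₐ(t-BuOH) ≈ 18
amide anion: pKₐ(NH₃) ≈ 38
Listed from poorest to best leaving group as asked.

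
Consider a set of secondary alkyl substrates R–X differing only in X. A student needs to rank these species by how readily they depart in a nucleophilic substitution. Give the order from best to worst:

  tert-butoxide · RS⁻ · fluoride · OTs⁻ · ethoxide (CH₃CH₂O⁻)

OTs⁻ > fluoride > RS⁻ > ethoxide (CH₃CH₂O⁻) > tert-butoxide

Rank by basicity of the departing species: weakest base leaves most easily.
OTs⁻: pKₐ(p-CH₃C₆H₄SO₃H (TsOH)) ≈ -2.8
fluoride: pKₐ(HF) ≈ 3.2
RS⁻: pKₐ(RSH (a thiol)) ≈ 10.5
ethoxide (CH₃CH₂O⁻): pKₐ(CH₃CH₂OH) ≈ 16 — strong base; alkoxides do not leave unassisted
tert-butoxide: pKₐ(t-BuOH) ≈ 18 — bulky, strongly basic alkoxide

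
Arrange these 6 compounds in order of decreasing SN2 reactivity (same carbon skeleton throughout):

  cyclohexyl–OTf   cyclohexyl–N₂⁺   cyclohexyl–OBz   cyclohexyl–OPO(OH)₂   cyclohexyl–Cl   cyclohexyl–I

Same R in every case — rank the leaving groups.
A good leaving group is a weak base: the lower the pKₐ of its conjugate acid, the more readily it departs.
cyclohexyl–N₂⁺ loses N₂: no meaningful conjugate acid; N₂ departs as an exceptionally stable neutral molecule
cyclohexyl–OTf loses OTf⁻: pKₐ(CF₃SO₃H (triflic acid)) ≈ -14
cyclohexyl–I loses I⁻: pKₐ(HI) ≈ -10
cyclohexyl–Cl loses Cl⁻: pKₐ(HCl) ≈ -7
cyclohexyl–OPO(OH)₂ loses H₂PO₄⁻: pKₐ(H₃PO₄) ≈ 2.1
cyclohexyl–OBz loses PhCOO⁻: pKₐ(C₆H₅COOH) ≈ 4.2

cyclohexyl–N₂⁺ > cyclohexyl–OTf > cyclohexyl–I > cyclohexyl–Cl > cyclohexyl–OPO(OH)₂ > cyclohexyl–OBz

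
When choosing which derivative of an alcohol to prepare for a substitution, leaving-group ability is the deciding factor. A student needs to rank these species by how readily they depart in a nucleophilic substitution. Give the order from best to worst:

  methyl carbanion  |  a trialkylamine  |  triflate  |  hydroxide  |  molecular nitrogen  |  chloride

molecular nitrogen > triflate > chloride > a trialkylamine > hydroxide > methyl carbanion

molecular nitrogen: no meaningful conjugate acid; N₂ departs as an exceptionally stable neutral molecule
triflate: pKₐ(CF₃SO₃H (triflic acid)) ≈ -14
chloride: pKₐ(HCl) ≈ -7 — moderately weak base
a trialkylamine: pKₐ(R'₃NH⁺) ≈ 10.7 — neutral but still a fairly strong base; Hofmann-elimination LG
hydroxide: pKₐ(H₂O) ≈ 15.7 — strong base; essentially never leaves without prior activation
methyl carbanion: pKₐ(CH₄) ≈ 48 — unstabilised carbanion; the worst conceivable leaving group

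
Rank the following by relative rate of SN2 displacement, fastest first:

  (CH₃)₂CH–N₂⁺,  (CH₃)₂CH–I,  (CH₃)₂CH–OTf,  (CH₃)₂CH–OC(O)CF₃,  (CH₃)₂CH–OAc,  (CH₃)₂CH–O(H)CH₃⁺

(CH₃)₂CH–N₂⁺ > (CH₃)₂CH–OTf > (CH₃)₂CH–I > (CH₃)₂CH–O(H)CH₃⁺ > (CH₃)₂CH–OC(O)CF₃ > (CH₃)₂CH–OAc

With the same alkyl group throughout, only the leaving group differentiates the rates.
Rank by basicity of the departing species: weakest base leaves most easily.
(CH₃)₂CH–N₂⁺ loses N₂: no meaningful conjugate acid; N₂ departs as an exceptionally stable neutral molecule
(CH₃)₂CH–OTf loses OTf⁻: pKₐ(CF₃SO₃H (triflic acid)) ≈ -14
(CH₃)₂CH–I loses I⁻: pKₐ(HI) ≈ -10
(CH₃)₂CH–O(H)CH₃⁺ loses R'OH: pKₐ(R'OH₂⁺) ≈ -2.4
(CH₃)₂CH–OC(O)CF₃ loses CF₃COO⁻: pKₐ(CF₃COOH) ≈ 0.2
(CH₃)₂CH–OAc loses AcO⁻: pKₐ(CH₃COOH) ≈ 4.8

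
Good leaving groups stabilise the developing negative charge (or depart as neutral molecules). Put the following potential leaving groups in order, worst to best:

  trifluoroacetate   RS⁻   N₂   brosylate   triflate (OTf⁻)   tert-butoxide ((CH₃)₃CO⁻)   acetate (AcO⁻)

tert-butoxide ((CH₃)₃CO⁻) < RS⁻ < acetate (AcO⁻) < trifluoroacetate < brosylate < triflate (OTf⁻) < N₂

A good leaving group is a weak base: the lower the pKₐ of its conjugate acid, the more readily it departs.
N₂: no meaningful conjugate acid; N₂ departs as an exceptionally stable neutral molecule
triflate (OTf⁻): pKₐ(CF₃SO₃H (triflic acid)) ≈ -14 — charge spread over three oxygens and a CF₃ group; the premier leaving group in synthesis
brosylate: pKₐ(p-BrC₆H₄SO₃H) ≈ -2.8
trifluoroacetate: pKₐ(CF₃COOH) ≈ 0.2
acetate (AcO⁻): pKₐ(CH₃COOH) ≈ 4.8
RS⁻: pKₐ(RSH (a thiol)) ≈ 10.5
tert-butoxide ((CH₃)₃CO⁻): pKₐ(t-BuOH) ≈ 18
The question asks for worst first, so the sequence is read in increasing leaving-group ability.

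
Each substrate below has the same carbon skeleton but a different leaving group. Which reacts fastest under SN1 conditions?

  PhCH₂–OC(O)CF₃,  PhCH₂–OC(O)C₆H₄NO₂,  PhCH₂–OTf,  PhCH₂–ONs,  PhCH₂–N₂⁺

PhCH₂–N₂⁺

Same R in every case — rank the leaving groups.
The more stable X⁻ (or X) is on its own — i.e. the weaker a base it is — the better a leaving group it makes.
PhCH₂–N₂⁺ loses N₂: no meaningful conjugate acid; N₂ departs as an exceptionally stable neutral molecule
PhCH₂–OTf loses OTf⁻: pKₐ(CF₃SO₃H (triflic acid)) ≈ -14
PhCH₂–ONs loses ONs⁻: pKₐ(p-O₂NC₆H₄SO₃H) ≈ -3.5
PhCH₂–OC(O)CF₃ loses CF₃COO⁻: pKₐ(CF₃COOH) ≈ 0.2
PhCH₂–OC(O)C₆H₄NO₂ loses p-O₂N–C₆H₄–COO⁻: pKₐ(p-nitrobenzoic acid) ≈ 3.4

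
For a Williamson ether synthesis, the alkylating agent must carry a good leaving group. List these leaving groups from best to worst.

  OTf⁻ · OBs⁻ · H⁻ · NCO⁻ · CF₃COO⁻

Leaving-group ability tracks the stability of the departed species; conjugate-acid pKₐ is the usual yardstick (lower pKₐ → better LG).
OTf⁻: pKₐ(CF₃SO₃H (triflic acid)) ≈ -14 — charge spread over three oxygens and a CF₃ group; the premier leaving group in synthesis
OBs⁻: pKₐ(p-BrC₆H₄SO₃H) ≈ -2.8 — arenesulfonate with a p-bromo substituent
CF₃COO⁻: pKₐ(CF₃COOH) ≈ 0.2 — strongly electron-withdrawing CF₃ stabilises the carboxylate
NCO⁻: pKₐ(HOCN) ≈ 3.5 — resonance between N and O
H⁻: pKₐ(H₂) ≈ 36 — extremely strong base; leaves only in special hydride-transfer contexts

OTf⁻ > OBs⁻ > CF₃COO⁻ > NCO⁻ > H⁻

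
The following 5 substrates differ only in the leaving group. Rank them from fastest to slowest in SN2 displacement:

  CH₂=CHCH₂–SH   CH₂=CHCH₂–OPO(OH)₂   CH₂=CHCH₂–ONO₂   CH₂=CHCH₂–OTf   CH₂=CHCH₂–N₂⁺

Identical carbon frameworks mean the comparison reduces to leaving-group quality.
A good leaving group is a weak base: the lower the pKₐ of its conjugate acid, the more readily it departs.
CH₂=CHCH₂–N₂⁺ loses N₂: no meaningful conjugate acid; N₂ departs as an exceptionally stable neutral molecule
CH₂=CHCH₂–OTf loses OTf⁻: pKₐ(CF₃SO₃H (triflic acid)) ≈ -14
CH₂=CHCH₂–ONO₂ loses NO₃⁻: pKₐ(HNO₃) ≈ -1.3
CH₂=CHCH₂–OPO(OH)₂ loses H₂PO₄⁻: pKₐ(H₃PO₄) ≈ 2.1
CH₂=CHCH₂–SH loses HS⁻: pKₐ(H₂S) ≈ 7

CH₂=CHCH₂–N₂⁺ > CH₂=CHCH₂–OTf > CH₂=CHCH₂–ONO₂ > CH₂=CHCH₂–OPO(OH)₂ > CH₂=CHCH₂–SH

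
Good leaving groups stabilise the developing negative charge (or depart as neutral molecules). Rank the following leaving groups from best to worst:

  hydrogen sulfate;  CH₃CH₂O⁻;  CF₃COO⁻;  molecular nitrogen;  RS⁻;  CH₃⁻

molecular nitrogen: no meaningful conjugate acid; N₂ departs as an exceptionally stable neutral molecule
hydrogen sulfate: pKₐ(H₂SO₄) ≈ -3
CF₃COO⁻: pKₐ(CF₃COOH) ≈ 0.2
RS⁻: pKₐ(RSH (a thiol)) ≈ 10.5
CH₃CH₂O⁻: pKₐ(CH₃CH₂OH) ≈ 16
CH₃⁻: pKₐ(CH₄) ≈ 48

molecular nitrogen > hydrogen sulfate > CF₃COO⁻ > RS⁻ > CH₃CH₂O⁻ > CH₃⁻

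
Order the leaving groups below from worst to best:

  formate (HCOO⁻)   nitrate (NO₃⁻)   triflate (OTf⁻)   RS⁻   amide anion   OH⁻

triflate (OTf⁻): pKₐ(CF₃SO₃H (triflic acid)) ≈ -14
nitrate (NO₃⁻): pKₐ(HNO₃) ≈ -1.3
formate (HCOO⁻): pKₐ(HCOOH) ≈ 3.8
RS⁻: pKₐ(RSH (a thiol)) ≈ 10.5
OH⁻: pKₐ(H₂O) ≈ 15.7
amide anion: pKₐ(NH₃) ≈ 38
The question asks for worst first, so the sequence is read in increasing leaving-group ability.

amide anion < OH⁻ < RS⁻ < formate (HCOO⁻) < nitrate (NO₃⁻) < triflate (OTf⁻)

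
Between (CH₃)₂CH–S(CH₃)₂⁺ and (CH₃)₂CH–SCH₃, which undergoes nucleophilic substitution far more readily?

(CH₃)₂CH–S(CH₃)₂⁺

From (CH₃)₂CH–SCH₃ the departing group would be RS⁻ (pKₐ(RSH (a thiol)) ≈ 10.5). Moderately basic; rarely leaves without activation.
From (CH₃)₂CH–S(CH₃)₂⁺ the leaving group is SR'₂ (pKₐ(R'₂SH⁺) ≈ -7). Neutral; leaves from a sulfonium salt (R–SR'₂⁺).
(In practice (CH₃)₂CH–S(CH₃)₂⁺ is made from (CH₃)₂CH–SCH₃ by S-methylation with CH₃I, allowing neutral dimethyl sulfide, rather than methanethiolate, to depart.)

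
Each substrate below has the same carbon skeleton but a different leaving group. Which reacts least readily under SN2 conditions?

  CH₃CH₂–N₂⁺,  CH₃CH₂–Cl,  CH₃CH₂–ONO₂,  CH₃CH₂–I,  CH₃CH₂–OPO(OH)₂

CH₃CH₂–OPO(OH)₂

With the same alkyl group throughout, only the leaving group differentiates the rates.
A good leaving group is a weak base: the lower the pKₐ of its conjugate acid, the more readily it departs.
CH₃CH₂–N₂⁺ loses N₂: no meaningful conjugate acid; N₂ departs as an exceptionally stable neutral molecule
CH₃CH₂–I loses I⁻: pKₐ(HI) ≈ -10
CH₃CH₂–Cl loses Cl⁻: pKₐ(HCl) ≈ -7
CH₃CH₂–ONO₂ loses NO₃⁻: pKₐ(HNO₃) ≈ -1.3
CH₃CH₂–OPO(OH)₂ loses H₂PO₄⁻: pKₐ(H₃PO₄) ≈ 2.1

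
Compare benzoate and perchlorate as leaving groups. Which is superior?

perchlorate is the better leaving group.
pKₐ(HClO₄) ≈ -10 versus pKₐ(C₆H₅COOH) ≈ 4.2: perchlorate is the much weaker base.
Extremely weak base; rarely used for safety reasons.

perchlorate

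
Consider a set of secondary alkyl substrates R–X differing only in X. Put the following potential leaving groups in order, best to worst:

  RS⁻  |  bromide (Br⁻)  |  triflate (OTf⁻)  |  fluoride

triflate (OTf⁻) > bromide (Br⁻) > fluoride > RS⁻

triflate (OTf⁻): pKₐ(CF₃SO₃H (triflic acid)) ≈ -14 — charge spread over three oxygens and a CF₃ group; the premier leaving group in synthesis
bromide (Br⁻): pKₐ(HBr) ≈ -9 — weak base; good leaving group
fluoride: pKₐ(HF) ≈ 3.2
RS⁻: pKₐ(RSH (a thiol)) ≈ 10.5 — moderately basic; rarely leaves without activation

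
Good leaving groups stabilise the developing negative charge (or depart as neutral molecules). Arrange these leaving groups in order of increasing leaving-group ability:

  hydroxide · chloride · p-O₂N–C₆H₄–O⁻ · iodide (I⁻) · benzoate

Rank by basicity of the departing species: weakest base leaves most easily.
iodide (I⁻): pKₐ(HI) ≈ -10 — large, highly polarisable; very weak base
chloride: pKₐ(HCl) ≈ -7 — moderately weak base
benzoate: pKₐ(C₆H₅COOH) ≈ 4.2 — aryl carboxylate
p-O₂N–C₆H₄–O⁻: pKₐ(p-nitrophenol) ≈ 7.2 — nitro group delocalises the charge; the classic chromogenic LG
hydroxide: pKₐ(H₂O) ≈ 15.7 — strong base; essentially never leaves without prior activation
The question asks for worst first, so the sequence is read in increasing leaving-group ability.

hydroxide < p-O₂N–C₆H₄–O⁻ < benzoate < chloride < iodide (I⁻)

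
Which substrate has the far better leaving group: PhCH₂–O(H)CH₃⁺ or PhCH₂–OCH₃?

PhCH₂–O(H)CH₃⁺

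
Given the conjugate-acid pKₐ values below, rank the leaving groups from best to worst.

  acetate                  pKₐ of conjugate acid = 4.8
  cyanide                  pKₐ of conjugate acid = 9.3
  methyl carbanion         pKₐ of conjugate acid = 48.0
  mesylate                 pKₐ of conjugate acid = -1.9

Lower conjugate-acid pKₐ ⇒ weaker base ⇒ better leaving group.
Sorting by the given values: mesylate (-1.9), acetate (4.8), cyanide (9.3), methyl carbanion (48.0).

mesylate > acetate > cyanide > methyl carbanion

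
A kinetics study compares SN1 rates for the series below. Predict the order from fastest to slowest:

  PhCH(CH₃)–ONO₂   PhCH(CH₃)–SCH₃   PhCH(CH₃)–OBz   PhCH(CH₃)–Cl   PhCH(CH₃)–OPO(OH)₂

PhCH(CH₃)–Cl > PhCH(CH₃)–ONO₂ > PhCH(CH₃)–OPO(OH)₂ > PhCH(CH₃)–OBz > PhCH(CH₃)–SCH₃

With the same alkyl group throughout, only the leaving group differentiates the rates.
A good leaving group is a weak base: the lower the pKₐ of its conjugate acid, the more readily it departs.
PhCH(CH₃)–Cl loses Cl⁻: pKₐ(HCl) ≈ -7
PhCH(CH₃)–ONO₂ loses NO₃⁻: pKₐ(HNO₃) ≈ -1.3
PhCH(CH₃)–OPO(OH)₂ loses H₂PO₄⁻: pKₐ(H₃PO₄) ≈ 2.1
PhCH(CH₃)–OBz loses PhCOO⁻: pKₐ(C₆H₅COOH) ≈ 4.2
PhCH(CH₃)–SCH₃ loses RS⁻: pKₐ(RSH (a thiol)) ≈ 10.5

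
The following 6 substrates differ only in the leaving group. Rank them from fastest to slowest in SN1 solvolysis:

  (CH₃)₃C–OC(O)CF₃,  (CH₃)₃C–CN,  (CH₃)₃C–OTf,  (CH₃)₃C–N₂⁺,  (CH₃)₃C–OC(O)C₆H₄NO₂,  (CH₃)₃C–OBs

The skeletons are identical, so relative rate is governed entirely by leaving-group ability.
The more stable X⁻ (or X) is on its own — i.e. the weaker a base it is — the better a leaving group it makes.
(CH₃)₃C–N₂⁺ loses N₂: no meaningful conjugate acid; N₂ departs as an exceptionally stable neutral molecule
(CH₃)₃C–OTf loses OTf⁻: pKₐ(CF₃SO₃H (triflic acid)) ≈ -14
(CH₃)₃C–OBs loses OBs⁻: pKₐ(p-BrC₆H₄SO₃H) ≈ -2.8
(CH₃)₃C–OC(O)CF₃ loses CF₃COO⁻: pKₐ(CF₃COOH) ≈ 0.2
(CH₃)₃C–OC(O)C₆H₄NO₂ loses p-O₂N–C₆H₄–COO⁻: pKₐ(p-nitrobenzoic acid) ≈ 3.4
(CH₃)₃C–CN loses CN⁻: pKₐ(HCN) ≈ 9.2

(CH₃)₃C–N₂⁺ > (CH₃)₃C–OTf > (CH₃)₃C–OBs > (CH₃)₃C–OC(O)CF₃ > (CH₃)₃C–OC(O)C₆H₄NO₂ > (CH₃)₃C–CN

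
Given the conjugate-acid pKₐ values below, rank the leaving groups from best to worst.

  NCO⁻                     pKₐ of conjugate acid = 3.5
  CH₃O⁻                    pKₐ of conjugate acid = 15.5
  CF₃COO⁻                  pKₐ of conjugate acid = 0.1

CF₃COO⁻ > NCO⁻ > CH₃O⁻

Lower conjugate-acid pKₐ ⇒ weaker base ⇒ better leaving group.
Sorting by the given values: CF₃COO⁻ (0.1), NCO⁻ (3.5), CH₃O⁻ (15.5).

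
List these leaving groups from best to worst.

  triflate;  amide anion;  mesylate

triflate > mesylate > amide anion

The more stable X⁻ (or X) is on its own — i.e. the weaker a base it is — the better a leaving group it makes.
triflate: pKₐ(CF₃SO₃H (triflic acid)) ≈ -14 — charge spread over three oxygens and a CF₃ group; the premier leaving group in synthesis
mesylate: pKₐ(CH₃SO₃H (MsOH)) ≈ -1.9 — resonance-delocalised alkanesulfonate
amide anion: pKₐ(NH₃) ≈ 38 — extremely strong base; never a leaving group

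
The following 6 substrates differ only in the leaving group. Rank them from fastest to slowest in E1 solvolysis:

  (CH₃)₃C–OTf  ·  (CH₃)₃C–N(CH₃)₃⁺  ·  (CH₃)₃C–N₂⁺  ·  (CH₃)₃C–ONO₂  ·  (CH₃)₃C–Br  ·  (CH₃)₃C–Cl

(CH₃)₃C–N₂⁺ > (CH₃)₃C–OTf > (CH₃)₃C–Br > (CH₃)₃C–Cl > (CH₃)₃C–ONO₂ > (CH₃)₃C–N(CH₃)₃⁺

With the same alkyl group throughout, only the leaving group differentiates the rates.
Rank by basicity of the departing species: weakest base leaves most easily.
(CH₃)₃C–N₂⁺ loses N₂: no meaningful conjugate acid; N₂ departs as an exceptionally stable neutral molecule
(CH₃)₃C–OTf loses OTf⁻: pKₐ(CF₃SO₃H (triflic acid)) ≈ -14
(CH₃)₃C–Br loses Br⁻: pKₐ(HBr) ≈ -9
(CH₃)₃C–Cl loses Cl⁻: pKₐ(HCl) ≈ -7
(CH₃)₃C–ONO₂ loses NO₃⁻: pKₐ(HNO₃) ≈ -1.3
(CH₃)₃C–N(CH₃)₃⁺ loses NR'₃: pKₐ(R'₃NH⁺) ≈ 10.7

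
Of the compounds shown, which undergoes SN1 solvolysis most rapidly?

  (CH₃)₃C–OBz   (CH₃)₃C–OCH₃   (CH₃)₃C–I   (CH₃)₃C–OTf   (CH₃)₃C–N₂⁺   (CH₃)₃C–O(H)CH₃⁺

(CH₃)₃C–N₂⁺

Identical carbon frameworks mean the comparison reduces to leaving-group quality.
The more stable X⁻ (or X) is on its own — i.e. the weaker a base it is — the better a leaving group it makes.
(CH₃)₃C–N₂⁺ loses N₂: no meaningful conjugate acid; N₂ departs as an exceptionally stable neutral molecule
(CH₃)₃C–OTf loses OTf⁻: pKₐ(CF₃SO₃H (triflic acid)) ≈ -14
(CH₃)₃C–I loses I⁻: pKₐ(HI) ≈ -10
(CH₃)₃C–O(H)CH₃⁺ loses R'OH: pKₐ(R'OH₂⁺) ≈ -2.4
(CH₃)₃C–OBz loses PhCOO⁻: pKₐ(C₆H₅COOH) ≈ 4.2
(CH₃)₃C–OCH₃ loses CH₃O⁻: pKₐ(CH₃OH) ≈ 15.5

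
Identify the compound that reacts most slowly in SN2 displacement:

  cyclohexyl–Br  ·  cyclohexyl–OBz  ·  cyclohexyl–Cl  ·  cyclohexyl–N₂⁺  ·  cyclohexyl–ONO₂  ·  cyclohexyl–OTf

Same R in every case — rank the leaving groups.
Leaving-group ability tracks the stability of the departed species; conjugate-acid pKₐ is the usual yardstick (lower pKₐ → better LG).
cyclohexyl–N₂⁺ loses N₂: no meaningful conjugate acid; N₂ departs as an exceptionally stable neutral molecule
cyclohexyl–OTf loses OTf⁻: pKₐ(CF₃SO₃H (triflic acid)) ≈ -14
cyclohexyl–Br loses Br⁻: pKₐ(HBr) ≈ -9
cyclohexyl–Cl loses Cl⁻: pKₐ(HCl) ≈ -7
cyclohexyl–ONO₂ loses NO₃⁻: pKₐ(HNO₃) ≈ -1.3
cyclohexyl–OBz loses PhCOO⁻: pKₐ(C₆H₅COOH) ≈ 4.2

cyclohexyl–OBz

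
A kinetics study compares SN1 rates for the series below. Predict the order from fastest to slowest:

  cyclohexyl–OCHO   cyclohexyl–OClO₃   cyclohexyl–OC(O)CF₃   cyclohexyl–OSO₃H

cyclohexyl–OClO₃ > cyclohexyl–OSO₃H > cyclohexyl–OC(O)CF₃ > cyclohexyl–OCHO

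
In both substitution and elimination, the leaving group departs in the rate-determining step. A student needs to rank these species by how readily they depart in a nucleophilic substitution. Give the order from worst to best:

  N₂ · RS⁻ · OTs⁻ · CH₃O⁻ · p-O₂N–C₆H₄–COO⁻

N₂: no meaningful conjugate acid; N₂ departs as an exceptionally stable neutral molecule
OTs⁻: pKₐ(p-CH₃C₆H₄SO₃H (TsOH)) ≈ -2.8
p-O₂N–C₆H₄–COO⁻: pKₐ(p-nitrobenzoic acid) ≈ 3.4
RS⁻: pKₐ(RSH (a thiol)) ≈ 10.5
CH₃O⁻: pKₐ(CH₃OH) ≈ 15.5
Listed from poorest to best leaving group as asked.

CH₃O⁻ < RS⁻ < p-O₂N–C₆H₄–COO⁻ < OTs⁻ < N₂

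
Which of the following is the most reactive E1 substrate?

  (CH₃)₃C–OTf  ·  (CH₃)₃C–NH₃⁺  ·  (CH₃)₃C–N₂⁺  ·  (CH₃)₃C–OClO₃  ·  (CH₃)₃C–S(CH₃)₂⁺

(CH₃)₃C–N₂⁺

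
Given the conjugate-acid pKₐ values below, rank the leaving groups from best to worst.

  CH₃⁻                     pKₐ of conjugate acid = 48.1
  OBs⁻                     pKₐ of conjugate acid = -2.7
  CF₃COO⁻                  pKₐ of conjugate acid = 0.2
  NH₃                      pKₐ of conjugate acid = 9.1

Lower conjugate-acid pKₐ ⇒ weaker base ⇒ better leaving group.
Sorting by the given values: OBs⁻ (-2.7), CF₃COO⁻ (0.2), NH₃ (9.1), CH₃⁻ (48.1).

OBs⁻ > CF₃COO⁻ > NH₃ > CH₃⁻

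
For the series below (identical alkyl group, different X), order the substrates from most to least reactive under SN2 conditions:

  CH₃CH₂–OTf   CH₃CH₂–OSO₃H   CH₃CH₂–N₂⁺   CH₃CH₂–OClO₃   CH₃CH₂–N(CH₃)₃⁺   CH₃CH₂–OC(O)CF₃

CH₃CH₂–N₂⁺ > CH₃CH₂–OTf > CH₃CH₂–OClO₃ > CH₃CH₂–OSO₃H > CH₃CH₂–OC(O)CF₃ > CH₃CH₂–N(CH₃)₃⁺

Identical carbon frameworks mean the comparison reduces to leaving-group quality.
A good leaving group is a weak base: the lower the pKₐ of its conjugate acid, the more readily it departs.
CH₃CH₂–N₂⁺ loses N₂: no meaningful conjugate acid; N₂ departs as an exceptionally stable neutral molecule
CH₃CH₂–OTf loses OTf⁻: pKₐ(CF₃SO₃H (triflic acid)) ≈ -14
CH₃CH₂–OClO₃ loses ClO₄⁻: pKₐ(HClO₄) ≈ -10
CH₃CH₂–OSO₃H loses HSO₄⁻: pKₐ(H₂SO₄) ≈ -3
CH₃CH₂–OC(O)CF₃ loses CF₃COO⁻: pKₐ(CF₃COOH) ≈ 0.2
CH₃CH₂–N(CH₃)₃⁺ loses NR'₃: pKₐ(R'₃NH⁺) ≈ 10.7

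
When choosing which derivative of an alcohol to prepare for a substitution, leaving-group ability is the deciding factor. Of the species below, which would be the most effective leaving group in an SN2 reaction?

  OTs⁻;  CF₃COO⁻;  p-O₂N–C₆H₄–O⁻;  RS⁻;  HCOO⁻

OTs⁻

A good leaving group is a weak base: the lower the pKₐ of its conjugate acid, the more readily it departs.
OTs⁻: pKₐ(p-CH₃C₆H₄SO₃H (TsOH)) ≈ -2.8
CF₃COO⁻: pKₐ(CF₃COOH) ≈ 0.2
HCOO⁻: pKₐ(HCOOH) ≈ 3.8
p-O₂N–C₆H₄–O⁻: pKₐ(p-nitrophenol) ≈ 7.2
RS⁻: pKₐ(RSH (a thiol)) ≈ 10.5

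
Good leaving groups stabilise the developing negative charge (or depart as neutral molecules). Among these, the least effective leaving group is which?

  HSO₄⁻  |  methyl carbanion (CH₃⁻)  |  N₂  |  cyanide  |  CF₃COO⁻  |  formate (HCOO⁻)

Rank by basicity of the departing species: weakest base leaves most easily.
N₂: no meaningful conjugate acid; N₂ departs as an exceptionally stable neutral molecule
HSO₄⁻: pKₐ(H₂SO₄) ≈ -3
CF₃COO⁻: pKₐ(CF₃COOH) ≈ 0.2
formate (HCOO⁻): pKₐ(HCOOH) ≈ 3.8
cyanide: pKₐ(HCN) ≈ 9.2
methyl carbanion (CH₃⁻): pKₐ(CH₄) ≈ 48

methyl carbanion (CH₃⁻)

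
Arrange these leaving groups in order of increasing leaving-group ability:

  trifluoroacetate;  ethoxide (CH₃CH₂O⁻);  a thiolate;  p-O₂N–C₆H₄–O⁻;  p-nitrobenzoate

ethoxide (CH₃CH₂O⁻) < a thiolate < p-O₂N–C₆H₄–O⁻ < p-nitrobenzoate < trifluoroacetate

Rank by basicity of the departing species: weakest base leaves most easily.
trifluoroacetate: pKₐ(CF₃COOH) ≈ 0.2
p-nitrobenzoate: pKₐ(p-nitrobenzoic acid) ≈ 3.4
p-O₂N–C₆H₄–O⁻: pKₐ(p-nitrophenol) ≈ 7.2 — nitro group delocalises the charge; the classic chromogenic LG
a thiolate: pKₐ(RSH (a thiol)) ≈ 10.5 — moderately basic; rarely leaves without activation
ethoxide (CH₃CH₂O⁻): pKₐ(CH₃CH₂OH) ≈ 16 — strong base; alkoxides do not leave unassisted
Listed from poorest to best leaving group as asked.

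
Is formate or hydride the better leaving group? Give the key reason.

formate is the better leaving group.
pKₐ(HCOOH) ≈ 3.8 versus pKₐ(H₂) ≈ 36: formate is the much weaker base.
Resonance-stabilised carboxylate.

formate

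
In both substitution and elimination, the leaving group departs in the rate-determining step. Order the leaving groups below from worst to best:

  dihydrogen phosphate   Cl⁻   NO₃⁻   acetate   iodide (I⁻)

acetate < dihydrogen phosphate < NO₃⁻ < Cl⁻ < iodide (I⁻)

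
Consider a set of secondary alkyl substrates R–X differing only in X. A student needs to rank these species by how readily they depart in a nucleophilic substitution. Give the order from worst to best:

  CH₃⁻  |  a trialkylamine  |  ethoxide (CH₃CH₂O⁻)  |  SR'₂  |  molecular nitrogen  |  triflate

molecular nitrogen: no meaningful conjugate acid; N₂ departs as an exceptionally stable neutral molecule
triflate: pKₐ(CF₃SO₃H (triflic acid)) ≈ -14
SR'₂: pKₐ(R'₂SH⁺) ≈ -7
a trialkylamine: pKₐ(R'₃NH⁺) ≈ 10.7
ethoxide (CH₃CH₂O⁻): pKₐ(CH₃CH₂OH) ≈ 16
CH₃⁻: pKₐ(CH₄) ≈ 48
Listed from poorest to best leaving group as asked.

CH₃⁻ < ethoxide (CH₃CH₂O⁻) < a trialkylamine < SR'₂ < triflate < molecular nitrogen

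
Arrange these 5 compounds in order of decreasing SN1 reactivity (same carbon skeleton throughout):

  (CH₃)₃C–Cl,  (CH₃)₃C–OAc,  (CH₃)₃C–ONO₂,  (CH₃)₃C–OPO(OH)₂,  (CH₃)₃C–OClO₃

(CH₃)₃C–OClO₃ > (CH₃)₃C–Cl > (CH₃)₃C–ONO₂ > (CH₃)₃C–OPO(OH)₂ > (CH₃)₃C–OAc

The skeletons are identical, so relative rate is governed entirely by leaving-group ability.
The more stable X⁻ (or X) is on its own — i.e. the weaker a base it is — the better a leaving group it makes.
(CH₃)₃C–OClO₃ loses ClO₄⁻: pKₐ(HClO₄) ≈ -10
(CH₃)₃C–Cl loses Cl⁻: pKₐ(HCl) ≈ -7
(CH₃)₃C–ONO₂ loses NO₃⁻: pKₐ(HNO₃) ≈ -1.3
(CH₃)₃C–OPO(OH)₂ loses H₂PO₄⁻: pKₐ(H₃PO₄) ≈ 2.1
(CH₃)₃C–OAc loses AcO⁻: pKₐ(CH₃COOH) ≈ 4.8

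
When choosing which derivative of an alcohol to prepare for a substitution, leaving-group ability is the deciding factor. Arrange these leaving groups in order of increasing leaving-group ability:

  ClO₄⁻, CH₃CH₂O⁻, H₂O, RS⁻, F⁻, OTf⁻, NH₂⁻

NH₂⁻ < CH₃CH₂O⁻ < RS⁻ < F⁻ < H₂O < ClO₄⁻ < OTf⁻

The more stable X⁻ (or X) is on its own — i.e. the weaker a base it is — the better a leaving group it makes.
OTf⁻: pKₐ(CF₃SO₃H (triflic acid)) ≈ -14
ClO₄⁻: pKₐ(HClO₄) ≈ -10
H₂O: pKₐ(H₃O⁺) ≈ -1.7
F⁻: pKₐ(HF) ≈ 3.2 — small and strongly basic; the poor halide leaving group
RS⁻: pKₐ(RSH (a thiol)) ≈ 10.5
CH₃CH₂O⁻: pKₐ(CH₃CH₂OH) ≈ 16
NH₂⁻: pKₐ(NH₃) ≈ 38 — extremely strong base; never a leaving group
The question asks for worst first, so the sequence is read in increasing leaving-group ability.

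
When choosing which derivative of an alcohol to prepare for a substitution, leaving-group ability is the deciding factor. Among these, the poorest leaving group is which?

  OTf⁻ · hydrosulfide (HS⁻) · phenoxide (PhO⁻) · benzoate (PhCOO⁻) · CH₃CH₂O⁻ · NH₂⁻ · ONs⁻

OTf⁻: pKₐ(CF₃SO₃H (triflic acid)) ≈ -14
ONs⁻: pKₐ(p-O₂NC₆H₄SO₃H) ≈ -3.5
benzoate (PhCOO⁻): pKₐ(C₆H₅COOH) ≈ 4.2
hydrosulfide (HS⁻): pKₐ(H₂S) ≈ 7
phenoxide (PhO⁻): pKₐ(C₆H₅OH (phenol)) ≈ 10
CH₃CH₂O⁻: pKₐ(CH₃CH₂OH) ≈ 16
NH₂⁻: pKₐ(NH₃) ≈ 38

NH₂⁻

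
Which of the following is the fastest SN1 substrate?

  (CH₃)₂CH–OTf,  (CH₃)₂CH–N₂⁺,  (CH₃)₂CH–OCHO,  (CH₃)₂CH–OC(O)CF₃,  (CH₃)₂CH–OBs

Identical carbon frameworks mean the comparison reduces to leaving-group quality.
A good leaving group is a weak base: the lower the pKₐ of its conjugate acid, the more readily it departs.
(CH₃)₂CH–N₂⁺ loses N₂: no meaningful conjugate acid; N₂ departs as an exceptionally stable neutral molecule
(CH₃)₂CH–OTf loses OTf⁻: pKₐ(CF₃SO₃H (triflic acid)) ≈ -14
(CH₃)₂CH–OBs loses OBs⁻: pKₐ(p-BrC₆H₄SO₃H) ≈ -2.8
(CH₃)₂CH–OC(O)CF₃ loses CF₃COO⁻: pKₐ(CF₃COOH) ≈ 0.2
(CH₃)₂CH–OCHO loses HCOO⁻: pKₐ(HCOOH) ≈ 3.8

(CH₃)₂CH–N₂⁺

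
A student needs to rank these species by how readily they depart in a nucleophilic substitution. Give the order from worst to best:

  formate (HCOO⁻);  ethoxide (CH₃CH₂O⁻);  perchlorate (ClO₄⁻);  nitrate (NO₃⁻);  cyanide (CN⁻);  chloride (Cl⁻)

ethoxide (CH₃CH₂O⁻) < cyanide (CN⁻) < formate (HCOO⁻) < nitrate (NO₃⁻) < chloride (Cl⁻) < perchlorate (ClO₄⁻)

perchlorate (ClO₄⁻): pKₐ(HClO₄) ≈ -10
chloride (Cl⁻): pKₐ(HCl) ≈ -7
nitrate (NO₃⁻): pKₐ(HNO₃) ≈ -1.3
formate (HCOO⁻): pKₐ(HCOOH) ≈ 3.8
cyanide (CN⁻): pKₐ(HCN) ≈ 9.2
ethoxide (CH₃CH₂O⁻): pKₐ(CH₃CH₂OH) ≈ 16
The question asks for worst first, so the sequence is read in increasing leaving-group ability.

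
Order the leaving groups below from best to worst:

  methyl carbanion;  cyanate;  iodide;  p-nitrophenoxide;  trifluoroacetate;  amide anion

iodide: pKₐ(HI) ≈ -10 — large, highly polarisable; very weak base
trifluoroacetate: pKₐ(CF₃COOH) ≈ 0.2 — strongly electron-withdrawing CF₃ stabilises the carboxylate
cyanate: pKₐ(HOCN) ≈ 3.5
p-nitrophenoxide: pKₐ(p-nitrophenol) ≈ 7.2
amide anion: pKₐ(NH₃) ≈ 38
methyl carbanion: pKₐ(CH₄) ≈ 48

iodide > trifluoroacetate > cyanate > p-nitrophenoxide > amide anion > methyl carbanion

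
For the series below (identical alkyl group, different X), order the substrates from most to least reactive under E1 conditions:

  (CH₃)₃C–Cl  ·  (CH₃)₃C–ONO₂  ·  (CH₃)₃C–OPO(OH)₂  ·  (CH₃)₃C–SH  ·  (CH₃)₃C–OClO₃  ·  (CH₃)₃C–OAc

Same R in every case — rank the leaving groups.
Leaving-group ability tracks the stability of the departed species; conjugate-acid pKₐ is the usual yardstick (lower pKₐ → better LG).
(CH₃)₃C–OClO₃ loses ClO₄⁻: pKₐ(HClO₄) ≈ -10
(CH₃)₃C–Cl loses Cl⁻: pKₐ(HCl) ≈ -7
(CH₃)₃C–ONO₂ loses NO₃⁻: pKₐ(HNO₃) ≈ -1.3
(CH₃)₃C–OPO(OH)₂ loses H₂PO₄⁻: pKₐ(H₃PO₄) ≈ 2.1
(CH₃)₃C–OAc loses AcO⁻: pKₐ(CH₃COOH) ≈ 4.8
(CH₃)₃C–SH loses HS⁻: pKₐ(H₂S) ≈ 7

(CH₃)₃C–OClO₃ > (CH₃)₃C–Cl > (CH₃)₃C–ONO₂ > (CH₃)₃C–OPO(OH)₂ > (CH₃)₃C–OAc > (CH₃)₃C–SH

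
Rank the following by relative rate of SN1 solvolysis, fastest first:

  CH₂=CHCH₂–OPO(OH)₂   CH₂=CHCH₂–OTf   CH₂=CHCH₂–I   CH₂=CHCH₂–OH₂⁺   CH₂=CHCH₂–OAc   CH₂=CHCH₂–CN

CH₂=CHCH₂–OTf > CH₂=CHCH₂–I > CH₂=CHCH₂–OH₂⁺ > CH₂=CHCH₂–OPO(OH)₂ > CH₂=CHCH₂–OAc > CH₂=CHCH₂–CN

The skeletons are identical, so relative rate is governed entirely by leaving-group ability.
Leaving-group ability tracks the stability of the departed species; conjugate-acid pKₐ is the usual yardstick (lower pKₐ → better LG).
CH₂=CHCH₂–OTf loses OTf⁻: pKₐ(CF₃SO₃H (triflic acid)) ≈ -14
CH₂=CHCH₂–I loses I⁻: pKₐ(HI) ≈ -10
CH₂=CHCH₂–OH₂⁺ loses H₂O: pKₐ(H₃O⁺) ≈ -1.7
CH₂=CHCH₂–OPO(OH)₂ loses H₂PO₄⁻: pKₐ(H₃PO₄) ≈ 2.1
CH₂=CHCH₂–OAc loses AcO⁻: pKₐ(CH₃COOH) ≈ 4.8
CH₂=CHCH₂–CN loses CN⁻: pKₐ(HCN) ≈ 9.2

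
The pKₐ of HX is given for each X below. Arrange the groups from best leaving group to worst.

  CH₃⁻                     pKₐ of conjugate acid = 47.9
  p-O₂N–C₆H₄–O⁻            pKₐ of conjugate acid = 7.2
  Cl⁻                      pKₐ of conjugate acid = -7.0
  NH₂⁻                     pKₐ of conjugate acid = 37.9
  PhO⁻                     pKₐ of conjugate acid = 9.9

Cl⁻ > p-O₂N–C₆H₄–O⁻ > PhO⁻ > NH₂⁻ > CH₃⁻

Lower conjugate-acid pKₐ ⇒ weaker base ⇒ better leaving group.
Sorting by the given values: Cl⁻ (-7.0), p-O₂N–C₆H₄–O⁻ (7.2), PhO⁻ (9.9), NH₂⁻ (37.9), CH₃⁻ (47.9).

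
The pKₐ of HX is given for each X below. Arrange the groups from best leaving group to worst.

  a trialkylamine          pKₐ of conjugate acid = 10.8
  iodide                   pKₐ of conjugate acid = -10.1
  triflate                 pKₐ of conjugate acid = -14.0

Lower conjugate-acid pKₐ ⇒ weaker base ⇒ better leaving group.
Sorting by the given values: triflate (-14.0), iodide (-10.1), a trialkylamine (10.8).

triflate > iodide > a trialkylamine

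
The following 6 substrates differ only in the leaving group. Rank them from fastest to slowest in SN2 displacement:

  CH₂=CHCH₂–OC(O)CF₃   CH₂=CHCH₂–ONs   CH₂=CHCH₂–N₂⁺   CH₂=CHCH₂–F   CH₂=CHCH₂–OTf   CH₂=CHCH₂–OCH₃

Identical carbon frameworks mean the comparison reduces to leaving-group quality.
Leaving-group ability tracks the stability of the departed species; conjugate-acid pKₐ is the usual yardstick (lower pKₐ → better LG).
CH₂=CHCH₂–N₂⁺ loses N₂: no meaningful conjugate acid; N₂ departs as an exceptionally stable neutral molecule
CH₂=CHCH₂–OTf loses OTf⁻: pKₐ(CF₃SO₃H (triflic acid)) ≈ -14
CH₂=CHCH₂–ONs loses ONs⁻: pKₐ(p-O₂NC₆H₄SO₃H) ≈ -3.5
CH₂=CHCH₂–OC(O)CF₃ loses CF₃COO⁻: pKₐ(CF₃COOH) ≈ 0.2
CH₂=CHCH₂–F loses F⁻: pKₐ(HF) ≈ 3.2
CH₂=CHCH₂–OCH₃ loses CH₃O⁻: pKₐ(CH₃OH) ≈ 15.5

CH₂=CHCH₂–N₂⁺ > CH₂=CHCH₂–OTf > CH₂=CHCH₂–ONs > CH₂=CHCH₂–OC(O)CF₃ > CH₂=CHCH₂–F > CH₂=CHCH₂–OCH₃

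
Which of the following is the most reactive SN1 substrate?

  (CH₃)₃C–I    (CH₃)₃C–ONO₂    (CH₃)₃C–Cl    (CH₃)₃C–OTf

(CH₃)₃C–OTf

The skeletons are identical, so relative rate is governed entirely by leaving-group ability.
The more stable X⁻ (or X) is on its own — i.e. the weaker a base it is — the better a leaving group it makes.
(CH₃)₃C–OTf loses OTf⁻: pKₐ(CF₃SO₃H (triflic acid)) ≈ -14
(CH₃)₃C–I loses I⁻: pKₐ(HI) ≈ -10
(CH₃)₃C–Cl loses Cl⁻: pKₐ(HCl) ≈ -7
(CH₃)₃C–ONO₂ loses NO₃⁻: pKₐ(HNO₃) ≈ -1.3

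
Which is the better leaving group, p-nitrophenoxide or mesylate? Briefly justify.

mesylate is the better leaving group.
pKₐ(CH₃SO₃H (MsOH)) ≈ -1.9 versus pKₐ(p-nitrophenol) ≈ 7.2: mesylate is the much weaker base.
Resonance-delocalised alkanesulfonate.

mesylate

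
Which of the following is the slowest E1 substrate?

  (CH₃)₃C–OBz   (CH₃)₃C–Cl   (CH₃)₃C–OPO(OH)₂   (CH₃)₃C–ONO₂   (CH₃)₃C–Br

(CH₃)₃C–OBz

Same R in every case — rank the leaving groups.
Rank by basicity of the departing species: weakest base leaves most easily.
(CH₃)₃C–Br loses Br⁻: pKₐ(HBr) ≈ -9
(CH₃)₃C–Cl loses Cl⁻: pKₐ(HCl) ≈ -7
(CH₃)₃C–ONO₂ loses NO₃⁻: pKₐ(HNO₃) ≈ -1.3
(CH₃)₃C–OPO(OH)₂ loses H₂PO₄⁻: pKₐ(H₃PO₄) ≈ 2.1
(CH₃)₃C–OBz loses PhCOO⁻: pKₐ(C₆H₅COOH) ≈ 4.2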